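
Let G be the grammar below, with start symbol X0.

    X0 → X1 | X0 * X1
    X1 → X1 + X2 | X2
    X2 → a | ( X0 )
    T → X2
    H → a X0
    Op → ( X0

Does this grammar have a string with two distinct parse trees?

(T, H, Op are unreachable from X0, so their rules don't affect L(X0).) This is a standard precedence ladder (X0 over X1 over X2), with each level left-recursive on its own operator ('*' at X0, '+' at X1). That structure is LR(1), hence unambiguous.

Unambiguous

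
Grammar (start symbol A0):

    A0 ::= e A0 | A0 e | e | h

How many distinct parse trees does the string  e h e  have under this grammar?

Parse trees for e h e:
  [A0 e [A0 [A0 h] e]]
  [A0 [A0 e [A0 h]] e]

2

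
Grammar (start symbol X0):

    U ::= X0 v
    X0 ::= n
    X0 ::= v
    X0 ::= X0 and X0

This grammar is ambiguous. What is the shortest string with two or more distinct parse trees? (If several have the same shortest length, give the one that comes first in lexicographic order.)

length 1: no string has ≥2 trees
length 3: no string has ≥2 trees
length 5: n and n and n has 2 parse trees

Two derivations of n and n and n:
  X0 ⇒ X0 and X0 ⇒ n and X0 ⇒ n and X0 and X0 ⇒ n and n and X0 ⇒ n and n and n
  X0 ⇒ X0 and X0 ⇒ X0 and X0 and X0 ⇒ n and X0 and X0 ⇒ n and n and X0 ⇒ n and n and n

n and n and n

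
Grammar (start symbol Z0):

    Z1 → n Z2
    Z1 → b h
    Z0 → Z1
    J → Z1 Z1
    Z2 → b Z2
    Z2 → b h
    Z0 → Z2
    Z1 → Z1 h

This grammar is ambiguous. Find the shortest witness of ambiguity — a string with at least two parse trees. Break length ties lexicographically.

length 2: b h has 2 parse trees

Two derivations of b h:
  Z0 ⇒ Z1 ⇒ b h
  Z0 ⇒ Z2 ⇒ b h

b h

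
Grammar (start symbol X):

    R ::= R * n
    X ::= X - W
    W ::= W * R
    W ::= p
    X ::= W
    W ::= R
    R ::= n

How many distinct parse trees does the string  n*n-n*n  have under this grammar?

4

Parse trees for n*n-n*n:
  [X [X [W [W [R n]] * [R n]]] - [W [W [R n]] * [R n]]]
  [X [X [W [W [R n]] * [R n]]] - [W [R [R n] * n]]]
  [X [X [W [R [R n] * n]]] - [W [W [R n]] * [R n]]]
  [X [X [W [R [R n] * n]]] - [W [R [R n] * n]]]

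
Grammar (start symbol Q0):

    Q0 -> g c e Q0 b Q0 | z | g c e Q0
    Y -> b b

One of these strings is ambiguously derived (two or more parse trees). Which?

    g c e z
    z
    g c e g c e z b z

g c e g c e z b z

g c e z: 1 tree
z: 1 tree
g c e g c e z b z: 2 trees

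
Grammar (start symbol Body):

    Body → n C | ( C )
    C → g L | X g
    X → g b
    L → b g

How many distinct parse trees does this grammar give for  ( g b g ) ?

2

Parse trees for ( g b g ):
  [Body ( [C g [L b g]] )]
  [Body ( [C [X g b] g] )]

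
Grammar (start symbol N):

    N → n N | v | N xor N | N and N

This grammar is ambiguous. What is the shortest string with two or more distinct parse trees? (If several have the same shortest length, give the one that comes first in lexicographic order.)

length 1: no string has ≥2 trees
length 2: no string has ≥2 trees
length 3: no string has ≥2 trees
length 4: n v and v has 2 parse trees

Two derivations of n v and v:
  N ⇒ n N ⇒ n N and N ⇒ n v and N ⇒ n v and v
  N ⇒ N and N ⇒ n N and N ⇒ n v and N ⇒ n v and v

n v and v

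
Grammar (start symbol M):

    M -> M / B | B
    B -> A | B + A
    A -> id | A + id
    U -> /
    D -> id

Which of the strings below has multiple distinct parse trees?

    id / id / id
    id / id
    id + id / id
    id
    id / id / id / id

id / id / id: 1 tree
id / id: 1 tree
id + id / id: 2 trees
id: 1 tree
id / id / id / id: 1 tree

id + id / id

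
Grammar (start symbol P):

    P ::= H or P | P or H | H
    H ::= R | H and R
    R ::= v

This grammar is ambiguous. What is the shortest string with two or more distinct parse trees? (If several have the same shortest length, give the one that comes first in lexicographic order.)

v or v

length 1: no string has ≥2 trees
length 3: v or v has 2 parse trees

Two derivations of v or v:
  P ⇒ H or P ⇒ R or P ⇒ v or P ⇒ v or H ⇒ v or R ⇒ v or v
  P ⇒ P or H ⇒ H or H ⇒ R or H ⇒ v or H ⇒ v or R ⇒ v or v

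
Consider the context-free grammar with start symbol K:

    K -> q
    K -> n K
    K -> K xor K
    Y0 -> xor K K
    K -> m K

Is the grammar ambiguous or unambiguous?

Ambiguous

Witness: m q xor q

Derivation 1: K ⇒ K xor K ⇒ m K xor K ⇒ m q xor K ⇒ m q xor q
Derivation 2: K ⇒ m K ⇒ m K xor K ⇒ m q xor K ⇒ m q xor q

Two distinct leftmost derivations for the same string.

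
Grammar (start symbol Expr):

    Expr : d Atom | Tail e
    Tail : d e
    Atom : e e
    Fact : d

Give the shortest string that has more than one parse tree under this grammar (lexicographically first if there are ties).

d e e

length 3: d e e has 2 parse trees

Two derivations of d e e:
  Expr ⇒ d Atom ⇒ d e e
  Expr ⇒ Tail e ⇒ d e e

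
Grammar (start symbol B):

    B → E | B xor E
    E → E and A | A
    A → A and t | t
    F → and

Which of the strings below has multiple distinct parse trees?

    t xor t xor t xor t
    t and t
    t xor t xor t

t xor t xor t xor t: 1 tree
t and t: 2 trees
t xor t xor t: 1 tree

t and t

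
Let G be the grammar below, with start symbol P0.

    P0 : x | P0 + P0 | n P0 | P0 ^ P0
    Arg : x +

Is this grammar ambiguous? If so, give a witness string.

Witness: n x + x

Derivation 1: P0 ⇒ P0 + P0 ⇒ n P0 + P0 ⇒ n x + P0 ⇒ n x + x
Derivation 2: P0 ⇒ n P0 ⇒ n P0 + P0 ⇒ n x + P0 ⇒ n x + x

Two distinct leftmost derivations for the same string.

Ambiguous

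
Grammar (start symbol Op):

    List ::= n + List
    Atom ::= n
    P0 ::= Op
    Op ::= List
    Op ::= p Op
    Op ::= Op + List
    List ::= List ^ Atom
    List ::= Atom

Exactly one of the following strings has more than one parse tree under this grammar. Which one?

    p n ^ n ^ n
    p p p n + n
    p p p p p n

p p p n + n

p n ^ n ^ n: 1 tree
p p p n + n: 5 trees
p p p p p n: 1 tree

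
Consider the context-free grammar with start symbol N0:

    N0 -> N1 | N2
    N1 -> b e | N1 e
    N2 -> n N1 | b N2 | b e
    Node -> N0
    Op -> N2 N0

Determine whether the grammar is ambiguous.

Witness: b e

Derivation 1: N0 ⇒ N1 ⇒ b e
Derivation 2: N0 ⇒ N2 ⇒ b e

Two distinct leftmost derivations for the same string.

Ambiguous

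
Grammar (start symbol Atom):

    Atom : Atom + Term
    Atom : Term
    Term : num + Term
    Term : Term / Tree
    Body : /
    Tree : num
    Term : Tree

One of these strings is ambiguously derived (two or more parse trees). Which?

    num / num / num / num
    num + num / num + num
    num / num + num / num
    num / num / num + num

num + num / num + num

num / num / num / num: 1 tree
num + num / num + num: 3 trees
num / num + num / num: 1 tree
num / num / num + num: 1 tree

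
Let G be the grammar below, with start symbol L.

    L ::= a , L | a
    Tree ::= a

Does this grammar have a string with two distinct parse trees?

Only L is reachable from L; ignoring the rest: Right-recursive list with a separator: after each atom, whether the separator follows determines the rule. One parse per string.

Unambiguous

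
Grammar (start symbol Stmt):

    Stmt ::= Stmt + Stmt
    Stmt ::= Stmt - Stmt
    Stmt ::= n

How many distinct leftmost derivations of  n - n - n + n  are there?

5

Parse trees for n - n - n + n:
  [Stmt [Stmt [Stmt n] - [Stmt [Stmt n] - [Stmt n]]] + [Stmt n]]
  [Stmt [Stmt [Stmt [Stmt n] - [Stmt n]] - [Stmt n]] + [Stmt n]]
  [Stmt [Stmt n] - [Stmt [Stmt [Stmt n] - [Stmt n]] + [Stmt n]]]
  [Stmt [Stmt n] - [Stmt [Stmt n] - [Stmt [Stmt n] + [Stmt n]]]]
  [Stmt [Stmt [Stmt n] - [Stmt n]] - [Stmt [Stmt n] + [Stmt n]]]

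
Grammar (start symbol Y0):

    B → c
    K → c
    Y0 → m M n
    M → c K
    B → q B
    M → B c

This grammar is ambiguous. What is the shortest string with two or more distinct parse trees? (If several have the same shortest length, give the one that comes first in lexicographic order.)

length 4: m c c n has 2 parse trees

Two derivations of m c c n:
  Y0 ⇒ m M n ⇒ m c K n ⇒ m c c n
  Y0 ⇒ m M n ⇒ m B c n ⇒ m c c n

m c c n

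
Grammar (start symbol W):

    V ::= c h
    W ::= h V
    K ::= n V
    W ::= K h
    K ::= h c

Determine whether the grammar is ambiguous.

Witness: h c h

Derivation 1: W ⇒ h V ⇒ h c h
Derivation 2: W ⇒ K h ⇒ h c h

Two distinct leftmost derivations for the same string.

Ambiguous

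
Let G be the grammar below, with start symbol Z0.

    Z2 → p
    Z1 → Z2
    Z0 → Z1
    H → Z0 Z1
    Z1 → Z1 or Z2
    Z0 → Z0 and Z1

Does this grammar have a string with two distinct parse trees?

Unambiguous

(H is unreachable from Z0, so its rules don't affect L(Z0).) Z0 → Z0 and Z1 | Z1  ;  Z1 → Z1 or Z2 | Z2  — a left-associative chain with Z2 at the bottom. Each string factors uniquely by precedence.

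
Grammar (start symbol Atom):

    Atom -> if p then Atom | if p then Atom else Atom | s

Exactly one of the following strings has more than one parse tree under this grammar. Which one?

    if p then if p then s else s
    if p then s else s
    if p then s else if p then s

if p then if p then s else s

if p then if p then s else s: 2 trees
if p then s else s: 1 tree
if p then s else if p then s: 1 tree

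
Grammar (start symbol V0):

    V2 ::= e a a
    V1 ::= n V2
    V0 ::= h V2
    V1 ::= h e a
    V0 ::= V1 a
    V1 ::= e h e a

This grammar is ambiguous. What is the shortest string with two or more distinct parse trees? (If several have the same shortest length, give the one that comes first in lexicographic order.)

length 4: h e a a has 2 parse trees

Two derivations of h e a a:
  V0 ⇒ h V2 ⇒ h e a a
  V0 ⇒ V1 a ⇒ h e a a

h e a a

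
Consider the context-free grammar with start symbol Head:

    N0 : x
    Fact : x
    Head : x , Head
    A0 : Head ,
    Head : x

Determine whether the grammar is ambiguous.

Unambiguous

(Fact, N0, A0 are unreachable from Head, so their rules don't affect L(Head).) Right-recursive list with a separator: after each atom, whether the separator follows determines the rule. One parse per string.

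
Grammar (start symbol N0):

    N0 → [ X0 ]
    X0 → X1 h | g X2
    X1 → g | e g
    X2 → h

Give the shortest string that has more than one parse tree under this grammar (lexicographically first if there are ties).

length 4: [ g h ] has 2 parse trees

Two derivations of [ g h ]:
  N0 ⇒ [ X0 ] ⇒ [ X1 h ] ⇒ [ g h ]
  N0 ⇒ [ X0 ] ⇒ [ g X2 ] ⇒ [ g h ]

[ g h ]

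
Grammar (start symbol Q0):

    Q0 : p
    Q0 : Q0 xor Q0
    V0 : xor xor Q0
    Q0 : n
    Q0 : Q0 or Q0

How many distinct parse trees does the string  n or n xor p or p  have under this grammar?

Parse trees for n or n xor p or p:
  [Q0 [Q0 [Q0 n] or [Q0 n]] xor [Q0 [Q0 p] or [Q0 p]]]
  [Q0 [Q0 n] or [Q0 [Q0 n] xor [Q0 [Q0 p] or [Q0 p]]]]
  [Q0 [Q0 n] or [Q0 [Q0 [Q0 n] xor [Q0 p]] or [Q0 p]]]
  [Q0 [Q0 [Q0 [Q0 n] or [Q0 n]] xor [Q0 p]] or [Q0 p]]
  [Q0 [Q0 [Q0 n] or [Q0 [Q0 n] xor [Q0 p]]] or [Q0 p]]

5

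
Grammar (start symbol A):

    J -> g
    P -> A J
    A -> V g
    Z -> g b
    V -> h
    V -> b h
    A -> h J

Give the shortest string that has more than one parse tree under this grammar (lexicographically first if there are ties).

h g

length 2: h g has 2 parse trees

Two derivations of h g:
  A ⇒ V g ⇒ h g
  A ⇒ h J ⇒ h g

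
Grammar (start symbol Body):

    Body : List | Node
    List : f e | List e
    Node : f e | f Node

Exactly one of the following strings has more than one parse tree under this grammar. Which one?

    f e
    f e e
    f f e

f e

f e: 2 trees
f e e: 1 tree
f f e: 1 tree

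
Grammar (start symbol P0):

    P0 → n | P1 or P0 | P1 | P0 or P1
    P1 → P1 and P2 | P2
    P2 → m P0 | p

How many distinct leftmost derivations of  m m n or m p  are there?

5

Parse trees for m m n or m p:
  [P0 [P1 [P2 m [P0 [P1 [P2 m [P0 n]]]]]] or [P0 [P1 [P2 m [P0 [P1 [P2 p]]]]]]]
  [P0 [P1 [P2 m [P0 [P1 [P2 m [P0 n]]] or [P0 [P1 [P2 m [P0 [P1 [P2 p]]]]]]]]]]
  [P0 [P1 [P2 m [P0 [P1 [P2 m [P0 [P0 n] or [P1 [P2 m [P0 [P1 [P2 p]]]]]]]]]]]]
  [P0 [P1 [P2 m [P0 [P0 [P1 [P2 m [P0 n]]]] or [P1 [P2 m [P0 [P1 [P2 p]]]]]]]]]
  [P0 [P0 [P1 [P2 m [P0 [P1 [P2 m [P0 n]]]]]]] or [P1 [P2 m [P0 [P1 [P2 p]]]]]]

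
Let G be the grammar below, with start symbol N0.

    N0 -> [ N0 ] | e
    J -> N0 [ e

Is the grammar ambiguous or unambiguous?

Only N0 is reachable from N0; ignoring the rest: L(N0) is { openⁿ atom closeⁿ : n ≥ 0 }. The bracket depth fixes n, and the derivation is forced at every step.

Unambiguous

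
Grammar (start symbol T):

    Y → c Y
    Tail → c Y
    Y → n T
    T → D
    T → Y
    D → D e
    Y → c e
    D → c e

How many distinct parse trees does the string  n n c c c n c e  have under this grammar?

Parse trees for n n c c c n c e:
  [T [Y n [T [Y n [T [Y c [Y c [Y c [Y n [T [D c e]]]]]]]]]]]
  [T [Y n [T [Y n [T [Y c [Y c [Y c [Y n [T [Y c e]]]]]]]]]]]

2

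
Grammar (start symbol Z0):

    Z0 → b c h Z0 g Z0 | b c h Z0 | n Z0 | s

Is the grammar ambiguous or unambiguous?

Ambiguous

Witness: b c h b c h s g s

Derivation 1: Z0 ⇒ b c h Z0 g Z0 ⇒ b c h b c h Z0 g Z0 ⇒ b c h b c h s g Z0 ⇒ b c h b c h s g s
Derivation 2: Z0 ⇒ b c h Z0 ⇒ b c h b c h Z0 g Z0 ⇒ b c h b c h s g Z0 ⇒ b c h b c h s g s

Two distinct leftmost derivations for the same string.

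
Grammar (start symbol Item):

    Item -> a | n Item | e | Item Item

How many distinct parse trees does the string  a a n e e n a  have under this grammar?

23

Parse trees for a a n e e n a (showing first 6 of 23):
  [Item [Item a] [Item [Item a] [Item n [Item [Item e] [Item [Item e] [Item n [Item a]]]]]]]
  [Item [Item a] [Item [Item a] [Item n [Item [Item [Item e] [Item e]] [Item n [Item a]]]]]]
  [Item [Item a] [Item [Item a] [Item [Item n [Item e]] [Item [Item e] [Item n [Item a]]]]]]
  [Item [Item a] [Item [Item a] [Item [Item n [Item [Item e] [Item e]]] [Item n [Item a]]]]]
  [Item [Item a] [Item [Item a] [Item [Item [Item n [Item e]] [Item e]] [Item n [Item a]]]]]
  [Item [Item a] [Item [Item [Item a] [Item n [Item e]]] [Item [Item e] [Item n [Item a]]]]]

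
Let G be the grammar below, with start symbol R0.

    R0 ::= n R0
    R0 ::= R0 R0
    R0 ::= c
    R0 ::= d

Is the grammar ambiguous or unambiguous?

Ambiguous

Witness: c c c

Derivation 1: R0 ⇒ R0 R0 ⇒ R0 R0 R0 ⇒ c R0 R0 ⇒ c c R0 ⇒ c c c
Derivation 2: R0 ⇒ R0 R0 ⇒ c R0 ⇒ c R0 R0 ⇒ c c R0 ⇒ c c c

Two distinct leftmost derivations for the same string.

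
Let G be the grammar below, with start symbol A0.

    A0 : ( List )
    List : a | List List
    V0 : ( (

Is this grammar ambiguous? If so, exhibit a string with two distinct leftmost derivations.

Witness: ( a a a )

Derivation 1: A0 ⇒ ( List ) ⇒ ( List List ) ⇒ ( a List ) ⇒ ( a List List ) ⇒ ( a a List ) ⇒ ( a a a )
Derivation 2: A0 ⇒ ( List ) ⇒ ( List List ) ⇒ ( List List List ) ⇒ ( a List List ) ⇒ ( a a List ) ⇒ ( a a a )

Two distinct leftmost derivations for the same string.

Ambiguous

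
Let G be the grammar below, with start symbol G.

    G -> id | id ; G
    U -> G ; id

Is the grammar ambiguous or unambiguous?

(U is unreachable from G, so its rules don't affect L(G).) Right-recursive list with a separator: after each atom, whether the separator follows determines the rule. One parse per string.

Unambiguous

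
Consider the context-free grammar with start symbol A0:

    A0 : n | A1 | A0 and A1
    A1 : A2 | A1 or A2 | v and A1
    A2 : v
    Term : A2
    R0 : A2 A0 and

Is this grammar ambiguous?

Ambiguous

Witness: v and v

Derivation 1: A0 ⇒ A1 ⇒ v and A1 ⇒ v and A2 ⇒ v and v
Derivation 2: A0 ⇒ A0 and A1 ⇒ A1 and A1 ⇒ A2 and A1 ⇒ v and A1 ⇒ v and A2 ⇒ v and v

Two distinct leftmost derivations for the same string.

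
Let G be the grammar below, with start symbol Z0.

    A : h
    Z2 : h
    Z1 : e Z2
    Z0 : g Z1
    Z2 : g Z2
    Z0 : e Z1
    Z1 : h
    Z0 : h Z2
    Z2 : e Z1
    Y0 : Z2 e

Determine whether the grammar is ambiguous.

Only Z0, Z1, Z2 are reachable from Z0; ignoring the rest: The reachable rules are right-linear with at most one rule per (nonterminal, next-terminal) pair. Each input token forces the next rule, so parsing is deterministic.

Unambiguous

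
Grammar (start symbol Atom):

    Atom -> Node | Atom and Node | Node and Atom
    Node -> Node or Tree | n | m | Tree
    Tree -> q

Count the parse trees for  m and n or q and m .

Parse trees for m and n or q and m:
  [Atom [Atom [Atom [Node m]] and [Node [Node n] or [Tree q]]] and [Node m]]
  [Atom [Atom [Node m] and [Atom [Node [Node n] or [Tree q]]]] and [Node m]]
  [Atom [Node m] and [Atom [Atom [Node [Node n] or [Tree q]]] and [Node m]]]
  [Atom [Node m] and [Atom [Node [Node n] or [Tree q]] and [Atom [Node m]]]]

4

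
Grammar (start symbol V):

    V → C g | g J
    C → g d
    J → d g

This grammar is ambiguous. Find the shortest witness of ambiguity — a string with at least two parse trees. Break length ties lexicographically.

g d g

length 3: g d g has 2 parse trees

Two derivations of g d g:
  V ⇒ C g ⇒ g d g
  V ⇒ g J ⇒ g d g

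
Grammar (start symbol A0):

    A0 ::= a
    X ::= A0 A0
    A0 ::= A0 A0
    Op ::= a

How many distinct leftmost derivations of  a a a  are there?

2

Parse trees for a a a:
  [A0 [A0 a] [A0 [A0 a] [A0 a]]]
  [A0 [A0 [A0 a] [A0 a]] [A0 a]]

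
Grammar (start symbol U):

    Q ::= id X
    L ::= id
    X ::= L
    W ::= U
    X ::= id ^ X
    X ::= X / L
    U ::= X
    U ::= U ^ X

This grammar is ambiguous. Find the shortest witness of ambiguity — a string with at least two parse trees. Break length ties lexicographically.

id ^ id

length 1: no string has ≥2 trees
length 3: id ^ id has 2 parse trees

Two derivations of id ^ id:
  U ⇒ X ⇒ id ^ X ⇒ id ^ L ⇒ id ^ id
  U ⇒ U ^ X ⇒ X ^ X ⇒ L ^ X ⇒ id ^ X ⇒ id ^ L ⇒ id ^ id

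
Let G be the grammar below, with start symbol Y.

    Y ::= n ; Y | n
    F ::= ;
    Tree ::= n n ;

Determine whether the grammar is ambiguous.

Only Y is reachable from Y; ignoring the rest: The reachable grammar is A → atom sep A | atom. Each atom is followed by either the separator (recurse) or end-of-string (stop) — no choice point.

Unambiguous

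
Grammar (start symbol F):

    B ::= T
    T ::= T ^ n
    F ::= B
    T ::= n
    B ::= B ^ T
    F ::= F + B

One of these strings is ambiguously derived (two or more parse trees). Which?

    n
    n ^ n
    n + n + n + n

n ^ n

n: 1 tree
n ^ n: 2 trees
n + n + n + n: 1 tree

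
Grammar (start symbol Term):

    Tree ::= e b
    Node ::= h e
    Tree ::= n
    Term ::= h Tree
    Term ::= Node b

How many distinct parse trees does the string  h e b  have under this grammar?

Parse trees for h e b:
  [Term h [Tree e b]]
  [Term [Node h e] b]

2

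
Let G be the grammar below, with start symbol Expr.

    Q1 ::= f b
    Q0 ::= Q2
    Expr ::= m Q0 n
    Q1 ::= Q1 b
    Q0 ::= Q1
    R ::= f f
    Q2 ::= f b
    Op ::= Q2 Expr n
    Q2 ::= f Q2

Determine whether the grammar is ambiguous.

Witness: m f b n

Derivation 1: Expr ⇒ m Q0 n ⇒ m Q2 n ⇒ m f b n
Derivation 2: Expr ⇒ m Q0 n ⇒ m Q1 n ⇒ m f b n

Two distinct leftmost derivations for the same string.

Ambiguous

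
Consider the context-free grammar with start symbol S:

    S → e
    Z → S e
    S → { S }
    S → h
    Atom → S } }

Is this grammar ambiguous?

Only S is reachable from S; ignoring the rest: L(S) is { openⁿ atom closeⁿ : n ≥ 0 }. The bracket depth fixes n, and the derivation is forced at every step.

Unambiguous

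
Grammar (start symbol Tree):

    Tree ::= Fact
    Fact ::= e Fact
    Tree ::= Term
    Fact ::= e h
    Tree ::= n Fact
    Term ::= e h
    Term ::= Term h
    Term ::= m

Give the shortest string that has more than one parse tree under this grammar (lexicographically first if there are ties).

length 1: no string has ≥2 trees
length 2: e h has 2 parse trees

Two derivations of e h:
  Tree ⇒ Fact ⇒ e h
  Tree ⇒ Term ⇒ e h

e h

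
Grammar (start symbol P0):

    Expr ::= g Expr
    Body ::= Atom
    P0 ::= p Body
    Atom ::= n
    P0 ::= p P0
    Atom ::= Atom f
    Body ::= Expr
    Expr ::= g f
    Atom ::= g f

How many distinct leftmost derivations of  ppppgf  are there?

Parse trees for ppppgf:
  [P0 p [P0 p [P0 p [P0 p [Body [Atom g f]]]]]]
  [P0 p [P0 p [P0 p [P0 p [Body [Expr g f]]]]]]

2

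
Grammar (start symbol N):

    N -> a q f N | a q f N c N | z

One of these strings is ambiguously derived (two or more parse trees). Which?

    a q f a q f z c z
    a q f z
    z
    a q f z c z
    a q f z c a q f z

a q f a q f z c z: 2 trees
a q f z: 1 tree
z: 1 tree
a q f z c z: 1 tree
a q f z c a q f z: 1 tree

a q f a q f z c z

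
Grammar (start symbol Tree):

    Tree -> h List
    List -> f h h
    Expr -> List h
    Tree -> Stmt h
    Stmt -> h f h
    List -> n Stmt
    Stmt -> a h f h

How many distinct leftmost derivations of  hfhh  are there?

Parse trees for hfhh:
  [Tree h [List f h h]]
  [Tree [Stmt h f h] h]

2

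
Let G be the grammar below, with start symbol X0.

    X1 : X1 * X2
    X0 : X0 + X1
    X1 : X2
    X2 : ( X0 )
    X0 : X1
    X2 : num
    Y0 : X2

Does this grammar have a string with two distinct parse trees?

Unambiguous

(Y0 is unreachable from X0, so its rules don't affect L(X0).) X0 → X0 + X1 | X1  ;  X1 → X1 * X2 | X2  — a left-associative chain with X2 at the bottom. Each string factors uniquely by precedence.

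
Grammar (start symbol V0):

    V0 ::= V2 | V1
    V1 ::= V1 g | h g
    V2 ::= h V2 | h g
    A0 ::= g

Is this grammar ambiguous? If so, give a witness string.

Witness: h g

Derivation 1: V0 ⇒ V2 ⇒ h g
Derivation 2: V0 ⇒ V1 ⇒ h g

Two distinct leftmost derivations for the same string.

Ambiguous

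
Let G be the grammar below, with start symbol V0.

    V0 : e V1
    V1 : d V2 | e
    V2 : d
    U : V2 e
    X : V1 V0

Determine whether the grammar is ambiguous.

Only V0, V1, V2 are reachable from V0; ignoring the rest: Each reachable nonterminal has at most one production per leading terminal, and all productions are right-linear; the derivation is determined token-by-token.

Unambiguous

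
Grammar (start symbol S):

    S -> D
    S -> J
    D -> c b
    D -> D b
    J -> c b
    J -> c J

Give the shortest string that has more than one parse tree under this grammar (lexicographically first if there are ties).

c b

length 2: c b has 2 parse trees

Two derivations of c b:
  S ⇒ D ⇒ c b
  S ⇒ J ⇒ c b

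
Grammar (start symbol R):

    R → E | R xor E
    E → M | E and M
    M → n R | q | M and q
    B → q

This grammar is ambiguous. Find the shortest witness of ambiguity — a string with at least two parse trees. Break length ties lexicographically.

length 1: no string has ≥2 trees
length 2: no string has ≥2 trees
length 3: q and q has 2 parse trees

Two derivations of q and q:
  R ⇒ E ⇒ M ⇒ M and q ⇒ q and q
  R ⇒ E ⇒ E and M ⇒ M and M ⇒ q and M ⇒ q and q

q and q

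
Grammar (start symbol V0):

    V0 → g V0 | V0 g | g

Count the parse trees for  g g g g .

8

Parse trees for g g g g:
  [V0 g [V0 g [V0 g [V0 g]]]]
  [V0 g [V0 g [V0 [V0 g] g]]]
  [V0 g [V0 [V0 g [V0 g]] g]]
  [V0 g [V0 [V0 [V0 g] g] g]]
  [V0 [V0 g [V0 g [V0 g]]] g]
  [V0 [V0 g [V0 [V0 g] g]] g]
  [V0 [V0 [V0 g [V0 g]] g] g]
  [V0 [V0 [V0 [V0 g] g] g] g]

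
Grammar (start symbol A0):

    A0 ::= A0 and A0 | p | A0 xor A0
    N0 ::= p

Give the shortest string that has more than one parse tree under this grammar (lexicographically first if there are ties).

p and p and p

length 1: no string has ≥2 trees
length 3: no string has ≥2 trees
length 5: p and p and p has 2 parse trees

Two derivations of p and p and p:
  A0 ⇒ A0 and A0 ⇒ A0 and A0 and A0 ⇒ p and A0 and A0 ⇒ p and p and A0 ⇒ p and p and p
  A0 ⇒ A0 and A0 ⇒ p and A0 ⇒ p and A0 and A0 ⇒ p and p and A0 ⇒ p and p and p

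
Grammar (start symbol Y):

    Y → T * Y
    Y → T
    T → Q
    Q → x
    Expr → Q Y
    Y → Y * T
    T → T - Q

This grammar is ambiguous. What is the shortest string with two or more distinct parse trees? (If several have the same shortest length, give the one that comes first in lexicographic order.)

x * x

length 1: no string has ≥2 trees
length 3: x * x has 2 parse trees

Two derivations of x * x:
  Y ⇒ T * Y ⇒ Q * Y ⇒ x * Y ⇒ x * T ⇒ x * Q ⇒ x * x
  Y ⇒ Y * T ⇒ T * T ⇒ Q * T ⇒ x * T ⇒ x * Q ⇒ x * x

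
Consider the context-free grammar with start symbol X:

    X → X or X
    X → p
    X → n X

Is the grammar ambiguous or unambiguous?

Witness: n p or p

Derivation 1: X ⇒ X or X ⇒ n X or X ⇒ n p or X ⇒ n p or p
Derivation 2: X ⇒ n X ⇒ n X or X ⇒ n p or X ⇒ n p or p

Two distinct leftmost derivations for the same string.

Ambiguous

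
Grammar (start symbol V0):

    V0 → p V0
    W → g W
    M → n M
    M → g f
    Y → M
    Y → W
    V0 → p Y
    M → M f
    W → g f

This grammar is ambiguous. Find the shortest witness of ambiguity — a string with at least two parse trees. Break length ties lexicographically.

p g f

length 3: p g f has 2 parse trees

Two derivations of p g f:
  V0 ⇒ p Y ⇒ p M ⇒ p g f
  V0 ⇒ p Y ⇒ p W ⇒ p g f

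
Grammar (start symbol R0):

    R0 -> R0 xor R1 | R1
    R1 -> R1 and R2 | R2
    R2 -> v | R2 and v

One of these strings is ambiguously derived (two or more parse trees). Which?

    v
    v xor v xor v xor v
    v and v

v and v

v: 1 tree
v xor v xor v xor v: 1 tree
v and v: 2 trees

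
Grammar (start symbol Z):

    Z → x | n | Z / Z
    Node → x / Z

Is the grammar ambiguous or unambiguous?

Ambiguous

Witness: n / n / n

Derivation 1: Z ⇒ Z / Z ⇒ n / Z ⇒ n / Z / Z ⇒ n / n / Z ⇒ n / n / n
Derivation 2: Z ⇒ Z / Z ⇒ Z / Z / Z ⇒ n / Z / Z ⇒ n / n / Z ⇒ n / n / n

Two distinct leftmost derivations for the same string.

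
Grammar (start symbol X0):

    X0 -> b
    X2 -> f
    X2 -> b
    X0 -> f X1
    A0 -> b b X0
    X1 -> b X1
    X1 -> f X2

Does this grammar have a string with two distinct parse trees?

(A0 is unreachable from X0, so its rules don't affect L(X0).) Restricted to the reachable nonterminals, every rule has the form A → t or A → t B, and no two rules for the same A share a first terminal. The grammar encodes a DFA — one run per string.

Unambiguous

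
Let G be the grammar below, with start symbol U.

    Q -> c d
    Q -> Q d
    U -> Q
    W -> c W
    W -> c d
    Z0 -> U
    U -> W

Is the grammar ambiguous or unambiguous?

Ambiguous

Witness: c d

Derivation 1: U ⇒ Q ⇒ c d
Derivation 2: U ⇒ W ⇒ c d

Two distinct leftmost derivations for the same string.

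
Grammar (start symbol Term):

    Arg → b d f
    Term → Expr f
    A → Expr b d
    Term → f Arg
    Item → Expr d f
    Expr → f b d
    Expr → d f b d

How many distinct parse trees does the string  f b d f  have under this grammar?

Parse trees for f b d f:
  [Term [Expr f b d] f]
  [Term f [Arg b d f]]

2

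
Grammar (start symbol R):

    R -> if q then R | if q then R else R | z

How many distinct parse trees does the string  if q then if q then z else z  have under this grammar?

2

Parse trees for if q then if q then z else z:
  [R if q then [R if q then [R z] else [R z]]]
  [R if q then [R if q then [R z]] else [R z]]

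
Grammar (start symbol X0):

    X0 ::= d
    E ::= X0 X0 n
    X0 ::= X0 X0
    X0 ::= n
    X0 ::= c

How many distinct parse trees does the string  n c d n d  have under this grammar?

14

Parse trees for n c d n d (showing first 6 of 14):
  [X0 [X0 n] [X0 [X0 c] [X0 [X0 d] [X0 [X0 n] [X0 d]]]]]
  [X0 [X0 n] [X0 [X0 c] [X0 [X0 [X0 d] [X0 n]] [X0 d]]]]
  [X0 [X0 n] [X0 [X0 [X0 c] [X0 d]] [X0 [X0 n] [X0 d]]]]
  [X0 [X0 n] [X0 [X0 [X0 c] [X0 [X0 d] [X0 n]]] [X0 d]]]
  [X0 [X0 n] [X0 [X0 [X0 [X0 c] [X0 d]] [X0 n]] [X0 d]]]
  [X0 [X0 [X0 n] [X0 c]] [X0 [X0 d] [X0 [X0 n] [X0 d]]]]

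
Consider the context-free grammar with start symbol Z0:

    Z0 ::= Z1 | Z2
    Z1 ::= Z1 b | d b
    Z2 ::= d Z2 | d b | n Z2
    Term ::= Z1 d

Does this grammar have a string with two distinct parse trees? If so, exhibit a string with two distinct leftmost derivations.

Ambiguous

Witness: d b

Derivation 1: Z0 ⇒ Z1 ⇒ d b
Derivation 2: Z0 ⇒ Z2 ⇒ d b

Two distinct leftmost derivations for the same string.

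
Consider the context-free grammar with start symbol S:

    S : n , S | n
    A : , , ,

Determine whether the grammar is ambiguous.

Only S is reachable from S; ignoring the rest: The reachable grammar is A → atom sep A | atom. Each atom is followed by either the separator (recurse) or end-of-string (stop) — no choice point.

Unambiguous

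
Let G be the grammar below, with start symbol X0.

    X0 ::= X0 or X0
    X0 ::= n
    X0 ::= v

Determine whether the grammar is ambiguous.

Witness: n or n or n

Derivation 1: X0 ⇒ X0 or X0 ⇒ X0 or X0 or X0 ⇒ n or X0 or X0 ⇒ n or n or X0 ⇒ n or n or n
Derivation 2: X0 ⇒ X0 or X0 ⇒ n or X0 ⇒ n or X0 or X0 ⇒ n or n or X0 ⇒ n or n or n

Two distinct leftmost derivations for the same string.

Ambiguous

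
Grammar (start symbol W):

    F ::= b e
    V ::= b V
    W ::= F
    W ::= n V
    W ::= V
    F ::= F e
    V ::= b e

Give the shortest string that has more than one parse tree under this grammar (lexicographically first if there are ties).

b e

length 2: b e has 2 parse trees

Two derivations of b e:
  W ⇒ F ⇒ b e
  W ⇒ V ⇒ b e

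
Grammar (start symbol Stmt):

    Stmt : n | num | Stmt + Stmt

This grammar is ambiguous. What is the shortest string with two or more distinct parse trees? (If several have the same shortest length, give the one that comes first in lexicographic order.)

n + n + n

length 1: no string has ≥2 trees
length 3: no string has ≥2 trees
length 5: n + n + n has 2 parse trees

Two derivations of n + n + n:
  Stmt ⇒ Stmt + Stmt ⇒ n + Stmt ⇒ n + Stmt + Stmt ⇒ n + n + Stmt ⇒ n + n + n
  Stmt ⇒ Stmt + Stmt ⇒ Stmt + Stmt + Stmt ⇒ n + Stmt + Stmt ⇒ n + n + Stmt ⇒ n + n + n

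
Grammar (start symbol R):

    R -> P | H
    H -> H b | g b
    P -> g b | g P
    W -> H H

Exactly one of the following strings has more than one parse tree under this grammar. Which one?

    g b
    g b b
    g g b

g b

g b: 2 trees
g b b: 1 tree
g g b: 1 tree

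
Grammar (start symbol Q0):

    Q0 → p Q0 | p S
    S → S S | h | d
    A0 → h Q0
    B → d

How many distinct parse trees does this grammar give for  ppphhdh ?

5

Parse trees for ppphhdh:
  [Q0 p [Q0 p [Q0 p [S [S h] [S [S h] [S [S d] [S h]]]]]]]
  [Q0 p [Q0 p [Q0 p [S [S h] [S [S [S h] [S d]] [S h]]]]]]
  [Q0 p [Q0 p [Q0 p [S [S [S h] [S h]] [S [S d] [S h]]]]]]
  [Q0 p [Q0 p [Q0 p [S [S [S h] [S [S h] [S d]]] [S h]]]]]
  [Q0 p [Q0 p [Q0 p [S [S [S [S h] [S h]] [S d]] [S h]]]]]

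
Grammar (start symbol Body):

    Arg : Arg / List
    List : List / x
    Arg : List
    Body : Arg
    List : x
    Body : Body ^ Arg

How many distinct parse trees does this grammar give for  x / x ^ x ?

Parse trees for x / x ^ x:
  [Body [Body [Arg [Arg [List x]] / [List x]]] ^ [Arg [List x]]]
  [Body [Body [Arg [List [List x] / x]]] ^ [Arg [List x]]]

2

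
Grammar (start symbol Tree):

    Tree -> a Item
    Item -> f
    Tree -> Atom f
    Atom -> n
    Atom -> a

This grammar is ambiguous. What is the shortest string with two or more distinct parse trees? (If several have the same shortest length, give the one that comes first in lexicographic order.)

a f

length 2: a f has 2 parse trees

Two derivations of a f:
  Tree ⇒ a Item ⇒ a f
  Tree ⇒ Atom f ⇒ a f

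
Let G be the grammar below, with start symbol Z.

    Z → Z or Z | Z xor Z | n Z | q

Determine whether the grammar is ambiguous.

Witness: n q or q

Derivation 1: Z ⇒ Z or Z ⇒ n Z or Z ⇒ n q or Z ⇒ n q or q
Derivation 2: Z ⇒ n Z ⇒ n Z or Z ⇒ n q or Z ⇒ n q or q

Two distinct leftmost derivations for the same string.

Ambiguous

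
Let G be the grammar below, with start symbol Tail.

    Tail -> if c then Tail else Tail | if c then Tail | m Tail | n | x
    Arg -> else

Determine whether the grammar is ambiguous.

Ambiguous

Witness: if c then if c then n else n

Derivation 1: Tail ⇒ if c then Tail else Tail ⇒ if c then if c then Tail else Tail ⇒ if c then if c then n else Tail ⇒ if c then if c then n else n
Derivation 2: Tail ⇒ if c then Tail ⇒ if c then if c then Tail else Tail ⇒ if c then if c then n else Tail ⇒ if c then if c then n else n

Two distinct leftmost derivations for the same string.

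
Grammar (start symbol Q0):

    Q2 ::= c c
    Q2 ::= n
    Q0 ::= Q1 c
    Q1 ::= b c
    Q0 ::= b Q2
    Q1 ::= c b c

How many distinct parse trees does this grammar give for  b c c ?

2

Parse trees for b c c:
  [Q0 [Q1 b c] c]
  [Q0 b [Q2 c c]]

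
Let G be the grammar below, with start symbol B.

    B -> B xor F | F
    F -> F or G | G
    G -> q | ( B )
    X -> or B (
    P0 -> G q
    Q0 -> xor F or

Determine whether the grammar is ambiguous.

Only B, F, G are reachable from B; ignoring the rest: B → B xor F | F  ;  F → F or G | G  — a left-associative chain with G at the bottom. Each string factors uniquely by precedence.

Unambiguous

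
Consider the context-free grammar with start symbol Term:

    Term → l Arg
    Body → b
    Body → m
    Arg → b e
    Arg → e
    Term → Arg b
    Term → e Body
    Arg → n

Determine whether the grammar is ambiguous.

Ambiguous

Witness: e b

Derivation 1: Term ⇒ Arg b ⇒ e b
Derivation 2: Term ⇒ e Body ⇒ e b

Two distinct leftmost derivations for the same string.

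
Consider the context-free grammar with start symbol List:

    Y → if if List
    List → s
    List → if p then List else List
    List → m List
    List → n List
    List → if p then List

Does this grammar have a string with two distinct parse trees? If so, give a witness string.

Ambiguous

Witness: if p then if p then s else s

Derivation 1: List ⇒ if p then List else List ⇒ if p then if p then List else List ⇒ if p then if p then s else List ⇒ if p then if p then s else s
Derivation 2: List ⇒ if p then List ⇒ if p then if p then List else List ⇒ if p then if p then s else List ⇒ if p then if p then s else s

Two distinct leftmost derivations for the same string.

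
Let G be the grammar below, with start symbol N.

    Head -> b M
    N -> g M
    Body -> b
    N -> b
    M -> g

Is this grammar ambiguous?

Unambiguous

Only N, M are reachable from N; ignoring the rest: The reachable rules are right-linear with at most one rule per (nonterminal, next-terminal) pair. Each input token forces the next rule, so parsing is deterministic.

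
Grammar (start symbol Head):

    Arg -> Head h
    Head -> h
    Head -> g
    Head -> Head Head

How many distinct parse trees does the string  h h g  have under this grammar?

Parse trees for h h g:
  [Head [Head h] [Head [Head h] [Head g]]]
  [Head [Head [Head h] [Head h]] [Head g]]

2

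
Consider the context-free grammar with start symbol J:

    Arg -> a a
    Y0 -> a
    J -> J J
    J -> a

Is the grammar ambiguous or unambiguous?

Ambiguous

Witness: a a a

Derivation 1: J ⇒ J J ⇒ J J J ⇒ a J J ⇒ a a J ⇒ a a a
Derivation 2: J ⇒ J J ⇒ a J ⇒ a J J ⇒ a a J ⇒ a a a

Two distinct leftmost derivations for the same string.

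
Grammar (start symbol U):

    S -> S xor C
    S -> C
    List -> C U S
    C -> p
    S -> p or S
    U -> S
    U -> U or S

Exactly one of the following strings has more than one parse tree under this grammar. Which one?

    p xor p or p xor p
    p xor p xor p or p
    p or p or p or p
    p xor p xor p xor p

p xor p or p xor p: 1 tree
p xor p xor p or p: 1 tree
p or p or p or p: 8 trees
p xor p xor p xor p: 1 tree

p or p or p or p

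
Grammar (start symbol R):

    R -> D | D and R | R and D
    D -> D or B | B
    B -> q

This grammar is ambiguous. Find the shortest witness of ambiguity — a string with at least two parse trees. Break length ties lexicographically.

q and q

length 1: no string has ≥2 trees
length 3: q and q has 2 parse trees

Two derivations of q and q:
  R ⇒ D and R ⇒ B and R ⇒ q and R ⇒ q and D ⇒ q and B ⇒ q and q
  R ⇒ R and D ⇒ D and D ⇒ B and D ⇒ q and D ⇒ q and B ⇒ q and q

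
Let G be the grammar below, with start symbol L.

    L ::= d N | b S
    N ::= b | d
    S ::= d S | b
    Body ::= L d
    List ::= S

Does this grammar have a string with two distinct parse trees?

Unambiguous

Only L, N, S are reachable from L; ignoring the rest: Restricted to the reachable nonterminals, every rule has the form A → t or A → t B, and no two rules for the same A share a first terminal. The grammar encodes a DFA — one run per string.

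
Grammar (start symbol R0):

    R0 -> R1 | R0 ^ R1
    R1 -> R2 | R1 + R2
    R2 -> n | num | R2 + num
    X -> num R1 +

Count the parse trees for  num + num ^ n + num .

Parse trees for num + num ^ n + num:
  [R0 [R0 [R1 [R2 [R2 num] + num]]] ^ [R1 [R2 [R2 n] + num]]]
  [R0 [R0 [R1 [R2 [R2 num] + num]]] ^ [R1 [R1 [R2 n]] + [R2 num]]]
  [R0 [R0 [R1 [R1 [R2 num]] + [R2 num]]] ^ [R1 [R2 [R2 n] + num]]]
  [R0 [R0 [R1 [R1 [R2 num]] + [R2 num]]] ^ [R1 [R1 [R2 n]] + [R2 num]]]

4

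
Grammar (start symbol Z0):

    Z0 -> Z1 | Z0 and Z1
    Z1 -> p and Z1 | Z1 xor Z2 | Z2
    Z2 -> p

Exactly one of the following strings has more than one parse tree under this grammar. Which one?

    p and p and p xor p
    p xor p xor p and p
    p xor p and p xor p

p and p and p xor p: 7 trees
p xor p xor p and p: 1 tree
p xor p and p xor p: 1 tree

p and p and p xor p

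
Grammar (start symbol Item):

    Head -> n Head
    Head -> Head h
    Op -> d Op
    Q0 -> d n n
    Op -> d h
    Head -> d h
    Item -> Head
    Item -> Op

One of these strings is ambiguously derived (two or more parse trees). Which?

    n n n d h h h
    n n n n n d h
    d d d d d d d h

n n n d h h h: 10 trees
n n n n n d h: 1 tree
d d d d d d d h: 1 tree

n n n d h h h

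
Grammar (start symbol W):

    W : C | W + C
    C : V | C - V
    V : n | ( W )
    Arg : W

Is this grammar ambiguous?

(Arg is unreachable from W, so its rules don't affect L(W).) This is a standard precedence ladder (W over C over V), with each level left-recursive on its own operator ('+' at W, '-' at C). That structure is LR(1), hence unambiguous.

Unambiguous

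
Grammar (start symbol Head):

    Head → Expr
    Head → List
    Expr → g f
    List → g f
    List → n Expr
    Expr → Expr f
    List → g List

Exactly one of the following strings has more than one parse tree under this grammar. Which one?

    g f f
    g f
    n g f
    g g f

g f

g f f: 1 tree
g f: 2 trees
n g f: 1 tree
g g f: 1 tree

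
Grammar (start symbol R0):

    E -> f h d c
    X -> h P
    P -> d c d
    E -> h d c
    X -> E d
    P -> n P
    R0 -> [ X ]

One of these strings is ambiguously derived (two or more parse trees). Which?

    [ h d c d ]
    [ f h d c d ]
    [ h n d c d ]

[ h d c d ]: 2 trees
[ f h d c d ]: 1 tree
[ h n d c d ]: 1 tree

[ h d c d ]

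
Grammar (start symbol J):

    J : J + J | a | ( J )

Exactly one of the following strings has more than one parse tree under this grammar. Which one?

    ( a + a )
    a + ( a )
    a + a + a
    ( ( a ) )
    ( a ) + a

a + a + a

( a + a ): 1 tree
a + ( a ): 1 tree
a + a + a: 2 trees
( ( a ) ): 1 tree
( a ) + a: 1 tree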